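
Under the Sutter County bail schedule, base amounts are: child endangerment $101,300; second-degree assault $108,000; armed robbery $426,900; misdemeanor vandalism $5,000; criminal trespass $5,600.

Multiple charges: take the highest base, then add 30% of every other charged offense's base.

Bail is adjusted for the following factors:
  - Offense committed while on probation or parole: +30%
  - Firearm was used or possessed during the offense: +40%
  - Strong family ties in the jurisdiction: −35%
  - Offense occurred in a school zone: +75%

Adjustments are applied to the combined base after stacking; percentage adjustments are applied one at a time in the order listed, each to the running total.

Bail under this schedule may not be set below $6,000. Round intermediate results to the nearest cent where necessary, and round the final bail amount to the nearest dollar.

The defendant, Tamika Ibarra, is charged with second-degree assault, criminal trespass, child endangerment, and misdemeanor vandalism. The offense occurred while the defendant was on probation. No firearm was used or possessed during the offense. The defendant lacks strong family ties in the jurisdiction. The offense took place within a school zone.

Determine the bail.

$322,072

Base amounts from the schedule: second-degree assault $108,000; criminal trespass $5,600; child endangerment $101,300; misdemeanor vandalism $5,000.
Stacking rule: highest base plus 30% of each additional charge. Highest is second-degree assault at $108,000. Additional: $5,600 × 30% = $1,680; $101,300 × 30% = $30,390; $5,000 × 30% = $1,500. Combined base = $108,000 + $33,570 = $141,570.
Offense committed while on probation or parole (+30%): $141,570 × 1.3 = $184,041.
Offense occurred in a school zone (+75%): $184,041 × 1.75 = $322,071.75.
$322,071.75 is at or above the $6,000 minimum.
Rounded to the nearest dollar: $322,072.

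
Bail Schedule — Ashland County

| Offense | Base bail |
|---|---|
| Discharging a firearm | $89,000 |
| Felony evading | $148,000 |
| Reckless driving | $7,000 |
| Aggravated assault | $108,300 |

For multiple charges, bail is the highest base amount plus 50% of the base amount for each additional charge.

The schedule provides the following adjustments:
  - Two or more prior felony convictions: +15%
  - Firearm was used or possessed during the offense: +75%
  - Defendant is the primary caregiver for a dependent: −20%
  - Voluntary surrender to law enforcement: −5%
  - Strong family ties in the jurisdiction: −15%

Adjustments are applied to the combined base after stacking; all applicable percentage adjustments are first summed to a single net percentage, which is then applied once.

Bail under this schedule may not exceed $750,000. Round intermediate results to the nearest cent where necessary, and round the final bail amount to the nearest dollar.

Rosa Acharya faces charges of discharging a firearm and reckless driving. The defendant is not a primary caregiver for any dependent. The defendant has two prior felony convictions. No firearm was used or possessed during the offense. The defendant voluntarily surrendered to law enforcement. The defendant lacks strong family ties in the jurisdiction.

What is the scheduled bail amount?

Base amounts from the schedule: discharging a firearm $89,000; reckless driving $7,000.
Stacking rule: highest base plus 50% of each additional charge. Highest is discharging a firearm at $89,000. Additional: $7,000 × 50% = $3,500. Combined base = $89,000 + $3,500 = $92,500.
Net percentage adjustment: +15% −5% = +10%. $92,500 × 1.1 = $101,750.
$101,750 is within the $750,000 maximum.

$101,750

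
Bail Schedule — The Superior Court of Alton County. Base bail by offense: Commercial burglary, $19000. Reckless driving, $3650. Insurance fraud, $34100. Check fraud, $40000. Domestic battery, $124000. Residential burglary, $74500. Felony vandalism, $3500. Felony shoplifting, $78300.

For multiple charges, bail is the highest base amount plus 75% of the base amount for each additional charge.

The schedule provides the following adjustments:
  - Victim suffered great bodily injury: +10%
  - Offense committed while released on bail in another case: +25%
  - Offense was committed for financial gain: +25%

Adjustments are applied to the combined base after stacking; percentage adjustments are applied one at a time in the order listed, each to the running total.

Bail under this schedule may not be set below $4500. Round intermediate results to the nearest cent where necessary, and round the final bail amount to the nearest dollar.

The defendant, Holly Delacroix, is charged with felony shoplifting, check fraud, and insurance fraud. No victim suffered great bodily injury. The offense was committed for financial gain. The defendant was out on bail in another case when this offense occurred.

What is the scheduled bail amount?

Base amounts from the schedule: felony shoplifting $78300; check fraud $40000; insurance fraud $34100.
Stacking rule: highest base plus 75% of each additional charge. Highest is felony shoplifting at $78300. Additional: $40000 × 75% = $30000; $34100 × 75% = $25575. Combined base = $78300 + $55575 = $133875.
Offense committed while released on bail in another case (+25%): $133875 × 1.25 = $167343.75.
Offense was committed for financial gain (+25%): $167343.75 × 1.25 = $209179.69.
$209179.69 is at or above the $4500 minimum.
Rounded to the nearest dollar: $209180.

$209180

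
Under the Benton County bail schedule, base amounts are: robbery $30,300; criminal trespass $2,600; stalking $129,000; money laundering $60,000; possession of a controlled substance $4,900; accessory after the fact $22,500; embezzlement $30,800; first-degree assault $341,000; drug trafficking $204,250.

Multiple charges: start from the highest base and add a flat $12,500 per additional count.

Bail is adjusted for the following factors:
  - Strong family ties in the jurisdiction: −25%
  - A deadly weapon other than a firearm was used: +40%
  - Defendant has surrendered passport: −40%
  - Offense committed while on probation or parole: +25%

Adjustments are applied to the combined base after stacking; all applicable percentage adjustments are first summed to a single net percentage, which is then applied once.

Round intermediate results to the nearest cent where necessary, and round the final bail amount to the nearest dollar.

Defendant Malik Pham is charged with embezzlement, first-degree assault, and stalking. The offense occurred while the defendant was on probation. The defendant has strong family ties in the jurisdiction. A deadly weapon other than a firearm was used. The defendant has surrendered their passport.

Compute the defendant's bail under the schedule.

$366,000

Base amounts from the schedule: embezzlement $30,800; first-degree assault $341,000; stalking $129,000.
Stacking rule: highest base plus $12,500 per additional charge. Highest is first-degree assault at $341,000; 2 additional charges → +$25,000. Combined base = $366,000.
Net percentage adjustment: −25% +40% −40% +25% = +0%. $366,000 × 1 = $366,000.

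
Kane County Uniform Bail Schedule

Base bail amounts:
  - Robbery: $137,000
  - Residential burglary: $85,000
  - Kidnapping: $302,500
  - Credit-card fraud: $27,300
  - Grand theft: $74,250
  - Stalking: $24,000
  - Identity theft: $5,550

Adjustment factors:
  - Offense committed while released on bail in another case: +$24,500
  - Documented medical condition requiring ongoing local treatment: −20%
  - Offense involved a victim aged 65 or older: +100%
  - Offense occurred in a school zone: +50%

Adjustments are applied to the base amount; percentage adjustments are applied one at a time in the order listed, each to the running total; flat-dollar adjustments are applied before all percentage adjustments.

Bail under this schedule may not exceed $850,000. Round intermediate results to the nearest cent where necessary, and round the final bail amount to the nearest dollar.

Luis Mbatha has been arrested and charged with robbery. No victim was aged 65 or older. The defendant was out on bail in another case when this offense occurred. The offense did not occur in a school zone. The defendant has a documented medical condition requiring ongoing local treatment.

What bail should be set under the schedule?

$129,200

Base amounts from the schedule: robbery $137,000.
Single charge. Combined base = $137,000.
Offense committed while released on bail in another case (+$24,500 flat): $137,000 + $24,500 = $161,500.
Documented medical condition requiring ongoing local treatment (−20%): $161,500 × 0.8 = $129,200.
$129,200 is within the $850,000 maximum.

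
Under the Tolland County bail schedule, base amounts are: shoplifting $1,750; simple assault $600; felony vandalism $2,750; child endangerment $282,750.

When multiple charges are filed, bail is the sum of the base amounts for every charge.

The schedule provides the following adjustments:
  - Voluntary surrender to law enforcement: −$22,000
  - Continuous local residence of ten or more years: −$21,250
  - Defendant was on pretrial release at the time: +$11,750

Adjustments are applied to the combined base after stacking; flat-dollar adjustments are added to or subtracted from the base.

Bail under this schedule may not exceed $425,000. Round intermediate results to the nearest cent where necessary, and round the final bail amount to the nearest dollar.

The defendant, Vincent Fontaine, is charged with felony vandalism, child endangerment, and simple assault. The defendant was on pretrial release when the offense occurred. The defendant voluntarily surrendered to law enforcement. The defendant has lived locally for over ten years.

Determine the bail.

Base amounts from the schedule: felony vandalism $2,750; child endangerment $282,750; simple assault $600.
Stacking rule: sum of all bases. $2,750 + $282,750 + $600 = $286,100.
Voluntary surrender to law enforcement (−$22,000 flat): $286,100 − $22,000 = $264,100.
Continuous local residence of ten or more years (−$21,250 flat): $264,100 − $21,250 = $242,850.
Defendant was on pretrial release at the time (+$11,750 flat): $242,850 + $11,750 = $254,600.
$254,600 is within the $425,000 maximum.

$254,600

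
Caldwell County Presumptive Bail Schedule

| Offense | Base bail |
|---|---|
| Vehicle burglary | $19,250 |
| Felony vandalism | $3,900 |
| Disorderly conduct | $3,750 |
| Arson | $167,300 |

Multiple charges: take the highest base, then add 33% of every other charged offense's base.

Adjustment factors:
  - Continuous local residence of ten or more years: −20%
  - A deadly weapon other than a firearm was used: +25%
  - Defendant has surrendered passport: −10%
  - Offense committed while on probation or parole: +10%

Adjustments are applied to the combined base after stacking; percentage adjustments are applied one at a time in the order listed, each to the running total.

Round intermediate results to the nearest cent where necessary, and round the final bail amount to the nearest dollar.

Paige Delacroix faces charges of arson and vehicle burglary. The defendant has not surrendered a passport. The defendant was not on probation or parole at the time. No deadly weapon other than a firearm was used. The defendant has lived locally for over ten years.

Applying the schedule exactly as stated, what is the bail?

Base amounts from the schedule: arson $167,300; vehicle burglary $19,250.
Stacking rule: highest base plus 33% of each additional charge. Highest is arson at $167,300. Additional: $19,250 × 33% = $6,352.50. Combined base = $167,300 + $6,352.50 = $173,652.50.
Continuous local residence of ten or more years (−20%): $173,652.50 × 0.8 = $138,922.

$138,922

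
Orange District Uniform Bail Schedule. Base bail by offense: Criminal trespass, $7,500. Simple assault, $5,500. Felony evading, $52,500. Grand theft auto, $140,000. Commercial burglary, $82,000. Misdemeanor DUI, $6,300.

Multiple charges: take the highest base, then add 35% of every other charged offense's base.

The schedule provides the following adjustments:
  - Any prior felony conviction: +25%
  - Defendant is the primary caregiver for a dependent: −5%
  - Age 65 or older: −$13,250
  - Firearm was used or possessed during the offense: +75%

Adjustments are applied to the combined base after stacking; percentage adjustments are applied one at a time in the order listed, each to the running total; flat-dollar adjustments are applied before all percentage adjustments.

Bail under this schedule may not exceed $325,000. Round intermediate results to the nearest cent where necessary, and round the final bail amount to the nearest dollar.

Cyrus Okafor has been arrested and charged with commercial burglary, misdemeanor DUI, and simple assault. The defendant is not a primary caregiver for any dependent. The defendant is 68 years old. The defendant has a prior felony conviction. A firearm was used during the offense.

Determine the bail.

$159,425

Base amounts from the schedule: commercial burglary $82,000; misdemeanor DUI $6,300; simple assault $5,500.
Stacking rule: highest base plus 35% of each additional charge. Highest is commercial burglary at $82,000. Additional: $6,300 × 35% = $2,205; $5,500 × 35% = $1,925. Combined base = $82,000 + $4,130 = $86,130.
Age 65 or older (−$13,250 flat): $86,130 − $13,250 = $72,880.
Any prior felony conviction (+25%): $72,880 × 1.25 = $91,100.
Firearm was used or possessed during the offense (+75%): $91,100 × 1.75 = $159,425.
$159,425 is within the $325,000 maximum.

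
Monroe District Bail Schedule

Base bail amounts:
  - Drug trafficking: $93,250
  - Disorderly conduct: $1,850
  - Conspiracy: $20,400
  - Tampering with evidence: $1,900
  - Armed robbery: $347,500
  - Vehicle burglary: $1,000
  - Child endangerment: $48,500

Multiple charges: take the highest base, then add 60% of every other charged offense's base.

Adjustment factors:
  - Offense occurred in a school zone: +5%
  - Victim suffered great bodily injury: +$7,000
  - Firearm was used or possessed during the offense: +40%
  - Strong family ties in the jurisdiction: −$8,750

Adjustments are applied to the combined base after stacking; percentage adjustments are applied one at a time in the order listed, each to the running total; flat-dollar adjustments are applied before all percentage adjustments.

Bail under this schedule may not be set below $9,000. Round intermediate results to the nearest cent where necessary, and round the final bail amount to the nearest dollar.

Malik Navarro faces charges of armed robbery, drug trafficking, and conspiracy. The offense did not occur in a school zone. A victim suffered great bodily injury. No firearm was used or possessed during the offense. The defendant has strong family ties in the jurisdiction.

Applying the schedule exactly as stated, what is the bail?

Base amounts from the schedule: armed robbery $347,500; drug trafficking $93,250; conspiracy $20,400.
Stacking rule: highest base plus 60% of each additional charge. Highest is armed robbery at $347,500. Additional: $93,250 × 60% = $55,950; $20,400 × 60% = $12,240. Combined base = $347,500 + $68,190 = $415,690.
Victim suffered great bodily injury (+$7,000 flat): $415,690 + $7,000 = $422,690.
Strong family ties in the jurisdiction (−$8,750 flat): $422,690 − $8,750 = $413,940.
$413,940 is at or above the $9,000 minimum.

$413,940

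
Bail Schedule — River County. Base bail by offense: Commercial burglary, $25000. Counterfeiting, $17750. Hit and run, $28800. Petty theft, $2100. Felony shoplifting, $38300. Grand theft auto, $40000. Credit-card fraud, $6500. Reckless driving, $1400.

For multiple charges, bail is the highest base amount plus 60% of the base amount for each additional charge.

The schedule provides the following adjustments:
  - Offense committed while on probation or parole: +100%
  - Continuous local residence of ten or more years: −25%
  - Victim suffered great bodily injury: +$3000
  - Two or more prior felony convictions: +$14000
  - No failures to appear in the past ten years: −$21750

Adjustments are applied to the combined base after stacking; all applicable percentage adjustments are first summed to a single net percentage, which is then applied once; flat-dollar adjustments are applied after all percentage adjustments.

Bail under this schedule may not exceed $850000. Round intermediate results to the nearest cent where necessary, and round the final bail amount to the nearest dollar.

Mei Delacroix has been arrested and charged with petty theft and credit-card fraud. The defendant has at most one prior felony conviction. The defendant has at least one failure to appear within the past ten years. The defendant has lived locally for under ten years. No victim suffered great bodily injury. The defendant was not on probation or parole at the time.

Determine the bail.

$7760

Base amounts from the schedule: petty theft $2100; credit-card fraud $6500.
Stacking rule: highest base plus 60% of each additional charge. Highest is credit-card fraud at $6500. Additional: $2100 × 60% = $1260. Combined base = $6500 + $1260 = $7760.
No adjustment factors apply to this defendant.
$7760 is within the $850000 maximum.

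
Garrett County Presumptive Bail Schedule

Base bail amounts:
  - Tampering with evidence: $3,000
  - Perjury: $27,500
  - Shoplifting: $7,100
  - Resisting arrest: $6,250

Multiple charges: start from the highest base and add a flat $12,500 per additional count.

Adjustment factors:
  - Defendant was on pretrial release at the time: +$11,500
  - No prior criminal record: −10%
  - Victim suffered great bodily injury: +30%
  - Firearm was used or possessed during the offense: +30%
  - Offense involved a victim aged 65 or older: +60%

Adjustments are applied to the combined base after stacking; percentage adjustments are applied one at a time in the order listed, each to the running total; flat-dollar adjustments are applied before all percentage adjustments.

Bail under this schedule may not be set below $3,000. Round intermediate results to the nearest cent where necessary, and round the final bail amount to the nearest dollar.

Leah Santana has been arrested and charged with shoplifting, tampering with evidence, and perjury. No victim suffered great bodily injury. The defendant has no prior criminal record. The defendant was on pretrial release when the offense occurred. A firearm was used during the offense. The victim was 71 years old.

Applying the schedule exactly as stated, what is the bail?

$119,808

Base amounts from the schedule: shoplifting $7,100; tampering with evidence $3,000; perjury $27,500.
Stacking rule: highest base plus $12,500 per additional charge. Highest is perjury at $27,500; 2 additional charges → +$25,000. Combined base = $52,500.
Defendant was on pretrial release at the time (+$11,500 flat): $52,500 + $11,500 = $64,000.
No prior criminal record (−10%): $64,000 × 0.9 = $57,600.
Firearm was used or possessed during the offense (+30%): $57,600 × 1.3 = $74,880.
Offense involved a victim aged 65 or older (+60%): $74,880 × 1.6 = $119,808.
$119,808 is at or above the $3,000 minimum.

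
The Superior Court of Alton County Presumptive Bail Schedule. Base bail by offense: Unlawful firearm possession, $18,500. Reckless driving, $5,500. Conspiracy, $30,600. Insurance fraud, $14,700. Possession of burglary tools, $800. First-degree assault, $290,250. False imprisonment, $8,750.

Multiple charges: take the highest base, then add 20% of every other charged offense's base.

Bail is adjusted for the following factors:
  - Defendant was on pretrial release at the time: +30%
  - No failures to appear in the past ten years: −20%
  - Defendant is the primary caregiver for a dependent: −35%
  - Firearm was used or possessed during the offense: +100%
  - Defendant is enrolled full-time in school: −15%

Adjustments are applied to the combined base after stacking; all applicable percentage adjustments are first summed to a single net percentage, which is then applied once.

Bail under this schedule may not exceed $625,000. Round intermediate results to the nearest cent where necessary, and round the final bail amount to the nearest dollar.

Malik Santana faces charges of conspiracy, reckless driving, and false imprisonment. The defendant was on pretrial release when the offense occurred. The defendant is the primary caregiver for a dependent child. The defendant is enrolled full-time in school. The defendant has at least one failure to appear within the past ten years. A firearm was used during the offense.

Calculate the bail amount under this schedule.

$60,210

Base amounts from the schedule: conspiracy $30,600; reckless driving $5,500; false imprisonment $8,750.
Stacking rule: highest base plus 20% of each additional charge. Highest is conspiracy at $30,600. Additional: $5,500 × 20% = $1,100; $8,750 × 20% = $1,750. Combined base = $30,600 + $2,850 = $33,450.
Net percentage adjustment: +30% −35% +100% −15% = +80%. $33,450 × 1.8 = $60,210.
$60,210 is within the $625,000 maximum.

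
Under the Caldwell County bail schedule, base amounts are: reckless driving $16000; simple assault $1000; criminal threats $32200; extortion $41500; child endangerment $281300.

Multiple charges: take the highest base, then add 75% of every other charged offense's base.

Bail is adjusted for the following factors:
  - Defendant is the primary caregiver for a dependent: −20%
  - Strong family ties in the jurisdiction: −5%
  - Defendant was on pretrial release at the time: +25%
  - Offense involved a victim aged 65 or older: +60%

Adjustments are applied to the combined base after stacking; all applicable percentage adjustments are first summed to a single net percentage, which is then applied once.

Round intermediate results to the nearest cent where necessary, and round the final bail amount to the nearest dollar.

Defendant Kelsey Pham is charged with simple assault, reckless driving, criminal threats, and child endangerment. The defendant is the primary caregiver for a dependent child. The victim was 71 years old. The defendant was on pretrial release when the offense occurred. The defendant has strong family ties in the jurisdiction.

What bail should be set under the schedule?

$509120

Base amounts from the schedule: simple assault $1000; reckless driving $16000; criminal threats $32200; child endangerment $281300.
Stacking rule: highest base plus 75% of each additional charge. Highest is child endangerment at $281300. Additional: $1000 × 75% = $750; $16000 × 75% = $12000; $32200 × 75% = $24150. Combined base = $281300 + $36900 = $318200.
Net percentage adjustment: −20% −5% +25% +60% = +60%. $318200 × 1.6 = $509120.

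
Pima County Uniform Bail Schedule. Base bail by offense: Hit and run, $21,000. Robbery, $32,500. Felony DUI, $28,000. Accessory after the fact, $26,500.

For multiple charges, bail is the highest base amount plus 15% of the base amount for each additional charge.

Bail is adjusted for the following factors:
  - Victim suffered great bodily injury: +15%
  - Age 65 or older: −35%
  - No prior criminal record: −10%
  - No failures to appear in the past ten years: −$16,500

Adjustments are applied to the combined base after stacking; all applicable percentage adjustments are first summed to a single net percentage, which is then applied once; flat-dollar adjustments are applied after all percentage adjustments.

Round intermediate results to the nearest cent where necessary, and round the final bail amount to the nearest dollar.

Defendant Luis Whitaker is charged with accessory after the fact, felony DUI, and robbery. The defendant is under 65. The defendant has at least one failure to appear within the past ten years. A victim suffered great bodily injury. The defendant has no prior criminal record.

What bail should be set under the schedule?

$42,709

Base amounts from the schedule: accessory after the fact $26,500; felony DUI $28,000; robbery $32,500.
Stacking rule: highest base plus 15% of each additional charge. Highest is robbery at $32,500. Additional: $26,500 × 15% = $3,975; $28,000 × 15% = $4,200. Combined base = $32,500 + $8,175 = $40,675.
Net percentage adjustment: +15% −10% = +5%. $40,675 × 1.05 = $42,708.75.
Rounded to the nearest dollar: $42,709.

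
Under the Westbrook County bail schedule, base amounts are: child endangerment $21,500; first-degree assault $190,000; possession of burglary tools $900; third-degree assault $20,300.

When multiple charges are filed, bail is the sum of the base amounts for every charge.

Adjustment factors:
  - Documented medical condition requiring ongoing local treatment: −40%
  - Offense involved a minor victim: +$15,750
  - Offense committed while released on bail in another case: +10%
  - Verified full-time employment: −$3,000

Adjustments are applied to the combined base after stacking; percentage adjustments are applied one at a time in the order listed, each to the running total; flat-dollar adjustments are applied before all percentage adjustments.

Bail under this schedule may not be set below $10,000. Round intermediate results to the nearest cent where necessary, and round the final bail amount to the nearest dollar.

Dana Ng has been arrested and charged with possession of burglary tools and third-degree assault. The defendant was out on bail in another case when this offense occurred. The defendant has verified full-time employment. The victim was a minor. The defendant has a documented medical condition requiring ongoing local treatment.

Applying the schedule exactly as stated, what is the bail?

Base amounts from the schedule: possession of burglary tools $900; third-degree assault $20,300.
Stacking rule: sum of all bases. $900 + $20,300 = $21,200.
Offense involved a minor victim (+$15,750 flat): $21,200 + $15,750 = $36,950.
Verified full-time employment (−$3,000 flat): $36,950 − $3,000 = $33,950.
Documented medical condition requiring ongoing local treatment (−40%): $33,950 × 0.6 = $20,370.
Offense committed while released on bail in another case (+10%): $20,370 × 1.1 = $22,407.
$22,407 is at or above the $10,000 minimum.

$22,407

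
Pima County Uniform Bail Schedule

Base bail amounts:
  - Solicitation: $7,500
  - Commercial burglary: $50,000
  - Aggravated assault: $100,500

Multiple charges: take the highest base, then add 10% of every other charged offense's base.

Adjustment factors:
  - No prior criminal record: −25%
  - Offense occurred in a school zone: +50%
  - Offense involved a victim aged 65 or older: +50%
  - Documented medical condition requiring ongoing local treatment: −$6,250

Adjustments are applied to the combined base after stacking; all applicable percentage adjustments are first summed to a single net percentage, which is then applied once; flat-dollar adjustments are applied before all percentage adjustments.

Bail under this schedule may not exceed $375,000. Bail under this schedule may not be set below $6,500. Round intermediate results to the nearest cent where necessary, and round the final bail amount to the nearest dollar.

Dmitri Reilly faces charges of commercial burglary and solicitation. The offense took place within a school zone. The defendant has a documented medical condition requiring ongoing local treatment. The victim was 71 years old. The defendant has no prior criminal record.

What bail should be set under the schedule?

$77,875

Base amounts from the schedule: commercial burglary $50,000; solicitation $7,500.
Stacking rule: highest base plus 10% of each additional charge. Highest is commercial burglary at $50,000. Additional: $7,500 × 10% = $750. Combined base = $50,000 + $750 = $50,750.
Documented medical condition requiring ongoing local treatment (−$6,250 flat): $50,750 − $6,250 = $44,500.
Net percentage adjustment: −25% +50% +50% = +75%. $44,500 × 1.75 = $77,875.
$77,875 is within the $375,000 maximum.
$77,875 is at or above the $6,500 minimum.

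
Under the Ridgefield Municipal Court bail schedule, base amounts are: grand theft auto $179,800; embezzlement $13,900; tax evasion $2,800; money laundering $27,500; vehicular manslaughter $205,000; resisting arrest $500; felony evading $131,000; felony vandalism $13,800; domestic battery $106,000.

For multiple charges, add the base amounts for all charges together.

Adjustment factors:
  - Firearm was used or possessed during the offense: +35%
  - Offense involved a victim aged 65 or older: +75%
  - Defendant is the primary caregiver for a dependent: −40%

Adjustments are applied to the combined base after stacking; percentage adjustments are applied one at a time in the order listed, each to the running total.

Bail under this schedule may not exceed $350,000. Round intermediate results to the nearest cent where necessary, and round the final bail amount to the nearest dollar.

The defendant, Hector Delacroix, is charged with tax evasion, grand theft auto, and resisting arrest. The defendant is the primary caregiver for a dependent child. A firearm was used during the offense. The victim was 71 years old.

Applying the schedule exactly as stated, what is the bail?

$259,544

Base amounts from the schedule: tax evasion $2,800; grand theft auto $179,800; resisting arrest $500.
Stacking rule: sum of all bases. $2,800 + $179,800 + $500 = $183,100.
Firearm was used or possessed during the offense (+35%): $183,100 × 1.35 = $247,185.
Offense involved a victim aged 65 or older (+75%): $247,185 × 1.75 = $432,573.75.
Defendant is the primary caregiver for a dependent (−40%): $432,573.75 × 0.6 = $259,544.25.
$259,544.25 is within the $350,000 maximum.
Rounded to the nearest dollar: $259,544.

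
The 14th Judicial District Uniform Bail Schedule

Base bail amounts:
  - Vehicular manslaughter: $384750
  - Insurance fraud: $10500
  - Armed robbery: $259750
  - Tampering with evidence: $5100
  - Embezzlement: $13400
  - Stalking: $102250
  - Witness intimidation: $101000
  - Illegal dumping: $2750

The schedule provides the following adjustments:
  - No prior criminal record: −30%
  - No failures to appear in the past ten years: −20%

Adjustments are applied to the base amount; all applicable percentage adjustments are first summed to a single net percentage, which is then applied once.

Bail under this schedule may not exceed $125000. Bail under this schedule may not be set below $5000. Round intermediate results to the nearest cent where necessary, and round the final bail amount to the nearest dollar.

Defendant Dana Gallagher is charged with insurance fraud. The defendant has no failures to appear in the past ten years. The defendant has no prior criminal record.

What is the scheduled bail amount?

Base amounts from the schedule: insurance fraud $10500.
Single charge. Combined base = $10500.
Net percentage adjustment: −30% −20% = −50%. $10500 × 0.5 = $5250.
$5250 is within the $125000 maximum.
$5250 is at or above the $5000 minimum.

$5250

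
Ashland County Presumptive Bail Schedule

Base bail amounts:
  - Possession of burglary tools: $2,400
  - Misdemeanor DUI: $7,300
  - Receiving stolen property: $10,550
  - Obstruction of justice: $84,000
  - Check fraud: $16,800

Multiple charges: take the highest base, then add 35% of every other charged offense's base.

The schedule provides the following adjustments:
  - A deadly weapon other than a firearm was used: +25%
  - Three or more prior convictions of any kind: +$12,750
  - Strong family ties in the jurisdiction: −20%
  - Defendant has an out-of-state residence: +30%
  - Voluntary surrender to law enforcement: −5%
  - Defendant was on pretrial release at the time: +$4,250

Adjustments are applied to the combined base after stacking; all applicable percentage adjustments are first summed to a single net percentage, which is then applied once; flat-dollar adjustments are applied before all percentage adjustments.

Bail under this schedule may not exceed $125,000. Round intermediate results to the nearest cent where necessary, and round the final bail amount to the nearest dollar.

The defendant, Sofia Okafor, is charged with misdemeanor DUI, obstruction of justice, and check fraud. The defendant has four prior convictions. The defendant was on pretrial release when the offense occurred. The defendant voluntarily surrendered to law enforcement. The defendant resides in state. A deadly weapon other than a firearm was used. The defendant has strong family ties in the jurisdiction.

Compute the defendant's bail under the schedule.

$109,435

Base amounts from the schedule: misdemeanor DUI $7,300; obstruction of justice $84,000; check fraud $16,800.
Stacking rule: highest base plus 35% of each additional charge. Highest is obstruction of justice at $84,000. Additional: $7,300 × 35% = $2,555; $16,800 × 35% = $5,880. Combined base = $84,000 + $8,435 = $92,435.
Three or more prior convictions of any kind (+$12,750 flat): $92,435 + $12,750 = $105,185.
Defendant was on pretrial release at the time (+$4,250 flat): $105,185 + $4,250 = $109,435.
Net percentage adjustment: +25% −20% −5% = +0%. $109,435 × 1 = $109,435.
$109,435 is within the $125,000 maximum.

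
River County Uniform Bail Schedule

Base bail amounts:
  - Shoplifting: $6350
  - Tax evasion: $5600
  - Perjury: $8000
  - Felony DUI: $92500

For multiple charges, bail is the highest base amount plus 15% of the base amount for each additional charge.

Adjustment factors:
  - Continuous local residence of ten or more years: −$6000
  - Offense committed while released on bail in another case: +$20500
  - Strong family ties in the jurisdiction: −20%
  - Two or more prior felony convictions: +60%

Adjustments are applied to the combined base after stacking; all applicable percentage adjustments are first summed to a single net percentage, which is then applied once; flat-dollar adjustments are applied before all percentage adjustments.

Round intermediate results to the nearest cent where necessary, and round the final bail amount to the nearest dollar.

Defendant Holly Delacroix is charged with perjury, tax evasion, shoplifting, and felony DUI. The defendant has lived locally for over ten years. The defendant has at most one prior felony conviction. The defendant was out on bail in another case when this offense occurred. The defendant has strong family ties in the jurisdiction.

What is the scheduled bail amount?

Base amounts from the schedule: perjury $8000; tax evasion $5600; shoplifting $6350; felony DUI $92500.
Stacking rule: highest base plus 15% of each additional charge. Highest is felony DUI at $92500. Additional: $8000 × 15% = $1200; $5600 × 15% = $840; $6350 × 15% = $952.50. Combined base = $92500 + $2992.50 = $95492.50.
Continuous local residence of ten or more years (−$6000 flat): $95492.50 − $6000 = $89492.50.
Offense committed while released on bail in another case (+$20500 flat): $89492.50 + $20500 = $109992.50.
Strong family ties in the jurisdiction (−20%): $109992.50 × 0.8 = $87994.

$87994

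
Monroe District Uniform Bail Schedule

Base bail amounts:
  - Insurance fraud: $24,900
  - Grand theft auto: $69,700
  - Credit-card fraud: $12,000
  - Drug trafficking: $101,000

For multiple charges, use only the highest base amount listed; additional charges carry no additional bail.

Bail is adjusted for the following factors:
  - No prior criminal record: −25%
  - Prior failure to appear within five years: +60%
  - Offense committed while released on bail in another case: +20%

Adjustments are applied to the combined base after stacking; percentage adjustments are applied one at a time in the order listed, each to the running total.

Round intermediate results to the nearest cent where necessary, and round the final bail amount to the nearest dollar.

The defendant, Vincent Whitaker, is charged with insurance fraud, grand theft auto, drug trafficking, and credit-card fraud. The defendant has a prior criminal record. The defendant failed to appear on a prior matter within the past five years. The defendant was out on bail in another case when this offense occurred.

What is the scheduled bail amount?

$193,920

Base amounts from the schedule: insurance fraud $24,900; grand theft auto $69,700; drug trafficking $101,000; credit-card fraud $12,000.
Stacking rule: use the highest base only. Highest is drug trafficking at $101,000. Combined base = $101,000.
Prior failure to appear within five years (+60%): $101,000 × 1.6 = $161,600.
Offense committed while released on bail in another case (+20%): $161,600 × 1.2 = $193,920.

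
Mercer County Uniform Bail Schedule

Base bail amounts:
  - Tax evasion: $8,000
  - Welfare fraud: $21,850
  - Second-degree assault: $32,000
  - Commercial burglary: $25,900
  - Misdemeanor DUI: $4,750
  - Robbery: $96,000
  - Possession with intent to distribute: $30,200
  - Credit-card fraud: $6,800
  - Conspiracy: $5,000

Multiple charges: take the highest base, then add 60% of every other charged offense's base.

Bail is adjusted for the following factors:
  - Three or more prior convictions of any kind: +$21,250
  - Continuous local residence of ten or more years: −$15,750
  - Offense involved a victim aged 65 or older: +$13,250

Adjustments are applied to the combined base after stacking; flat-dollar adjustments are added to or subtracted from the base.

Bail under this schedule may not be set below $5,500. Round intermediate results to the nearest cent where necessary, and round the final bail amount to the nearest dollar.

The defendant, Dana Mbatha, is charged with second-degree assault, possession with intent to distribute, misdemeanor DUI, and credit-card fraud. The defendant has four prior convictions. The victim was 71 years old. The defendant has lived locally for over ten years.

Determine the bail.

$75,800

Base amounts from the schedule: second-degree assault $32,000; possession with intent to distribute $30,200; misdemeanor DUI $4,750; credit-card fraud $6,800.
Stacking rule: highest base plus 60% of each additional charge. Highest is second-degree assault at $32,000. Additional: $30,200 × 60% = $18,120; $4,750 × 60% = $2,850; $6,800 × 60% = $4,080. Combined base = $32,000 + $25,050 = $57,050.
Three or more prior convictions of any kind (+$21,250 flat): $57,050 + $21,250 = $78,300.
Continuous local residence of ten or more years (−$15,750 flat): $78,300 − $15,750 = $62,550.
Offense involved a victim aged 65 or older (+$13,250 flat): $62,550 + $13,250 = $75,800.
$75,800 is at or above the $5,500 minimum.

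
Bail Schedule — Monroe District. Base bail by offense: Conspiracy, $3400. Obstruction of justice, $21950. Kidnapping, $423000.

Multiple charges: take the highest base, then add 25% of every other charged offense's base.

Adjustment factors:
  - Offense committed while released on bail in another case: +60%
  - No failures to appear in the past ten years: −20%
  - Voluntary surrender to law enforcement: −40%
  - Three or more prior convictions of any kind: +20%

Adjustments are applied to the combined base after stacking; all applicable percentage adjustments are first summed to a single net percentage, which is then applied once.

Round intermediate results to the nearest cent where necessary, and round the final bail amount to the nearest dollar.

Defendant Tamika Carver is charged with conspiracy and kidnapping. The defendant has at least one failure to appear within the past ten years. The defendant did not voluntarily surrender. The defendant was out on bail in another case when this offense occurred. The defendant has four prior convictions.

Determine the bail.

Base amounts from the schedule: conspiracy $3400; kidnapping $423000.
Stacking rule: highest base plus 25% of each additional charge. Highest is kidnapping at $423000. Additional: $3400 × 25% = $850. Combined base = $423000 + $850 = $423850.
Net percentage adjustment: +60% +20% = +80%. $423850 × 1.8 = $762930.

$762930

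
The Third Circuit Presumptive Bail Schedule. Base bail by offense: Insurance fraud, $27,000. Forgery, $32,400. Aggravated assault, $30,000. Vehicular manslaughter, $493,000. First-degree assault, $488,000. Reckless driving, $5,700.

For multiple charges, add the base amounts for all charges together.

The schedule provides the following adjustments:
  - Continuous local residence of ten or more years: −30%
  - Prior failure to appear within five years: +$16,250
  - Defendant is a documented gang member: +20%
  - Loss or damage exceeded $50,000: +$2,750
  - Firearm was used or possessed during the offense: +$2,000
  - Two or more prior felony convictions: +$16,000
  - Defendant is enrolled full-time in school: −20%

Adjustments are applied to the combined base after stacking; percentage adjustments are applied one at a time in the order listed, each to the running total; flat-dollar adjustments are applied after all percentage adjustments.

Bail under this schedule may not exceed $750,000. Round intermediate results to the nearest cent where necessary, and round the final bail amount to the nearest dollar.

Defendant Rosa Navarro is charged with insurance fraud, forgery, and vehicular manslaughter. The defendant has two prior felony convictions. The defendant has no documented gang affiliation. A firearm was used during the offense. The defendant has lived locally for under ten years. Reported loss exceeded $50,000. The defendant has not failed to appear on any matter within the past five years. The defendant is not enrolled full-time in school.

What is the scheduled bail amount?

Base amounts from the schedule: insurance fraud $27,000; forgery $32,400; vehicular manslaughter $493,000.
Stacking rule: sum of all bases. $27,000 + $32,400 + $493,000 = $552,400.
Loss or damage exceeded $50,000 (+$2,750 flat): $552,400 + $2,750 = $555,150.
Firearm was used or possessed during the offense (+$2,000 flat): $555,150 + $2,000 = $557,150.
Two or more prior felony convictions (+$16,000 flat): $557,150 + $16,000 = $573,150.
$573,150 is within the $750,000 maximum.

$573,150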